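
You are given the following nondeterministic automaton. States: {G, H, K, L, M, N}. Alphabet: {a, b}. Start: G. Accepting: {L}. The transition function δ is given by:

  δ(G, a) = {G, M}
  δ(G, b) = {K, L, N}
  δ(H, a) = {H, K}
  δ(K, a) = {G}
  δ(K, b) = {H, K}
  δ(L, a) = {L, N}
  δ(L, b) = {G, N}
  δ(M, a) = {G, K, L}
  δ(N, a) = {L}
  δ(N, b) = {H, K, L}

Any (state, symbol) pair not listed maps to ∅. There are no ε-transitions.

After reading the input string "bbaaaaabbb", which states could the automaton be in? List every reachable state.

{G, H, K, L, N}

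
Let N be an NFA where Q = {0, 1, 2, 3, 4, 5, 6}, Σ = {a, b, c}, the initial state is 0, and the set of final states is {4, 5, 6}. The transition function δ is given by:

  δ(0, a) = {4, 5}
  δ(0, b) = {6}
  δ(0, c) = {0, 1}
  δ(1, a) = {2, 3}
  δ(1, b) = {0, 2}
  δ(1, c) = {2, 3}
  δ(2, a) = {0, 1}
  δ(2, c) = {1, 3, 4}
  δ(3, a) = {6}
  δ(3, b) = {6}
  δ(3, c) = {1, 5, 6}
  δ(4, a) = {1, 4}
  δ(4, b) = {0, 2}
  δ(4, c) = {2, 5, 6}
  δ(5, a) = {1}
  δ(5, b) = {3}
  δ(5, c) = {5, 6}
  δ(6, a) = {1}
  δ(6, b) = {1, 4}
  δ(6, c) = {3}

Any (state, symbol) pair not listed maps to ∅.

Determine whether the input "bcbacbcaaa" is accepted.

No

Start in {0}.
Read 'b': 0→{6}; now {6}.
Read 'c': 6→{3}; now {3}.
Read 'b': 3→{6}; now {6}.
Read 'a': 6→{1}; now {1}.
Read 'c': 1→{2, 3}; now {2, 3}.
Read 'b': 2→∅, 3→{6}; now {6}.
Read 'c': 6→{3}; now {3}.
Read 'a': 3→{6}; now {6}.
Read 'a': 6→{1}; now {1}.
Read 'a': 1→{2, 3}; now {2, 3}.
The final set {2, 3} contains no accepting state.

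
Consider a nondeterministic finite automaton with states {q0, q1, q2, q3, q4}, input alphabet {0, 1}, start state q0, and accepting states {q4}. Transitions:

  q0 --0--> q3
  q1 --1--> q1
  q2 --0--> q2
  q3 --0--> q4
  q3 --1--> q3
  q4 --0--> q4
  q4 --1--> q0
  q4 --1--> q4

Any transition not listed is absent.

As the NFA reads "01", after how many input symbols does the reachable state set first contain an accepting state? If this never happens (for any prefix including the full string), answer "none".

none

Start in {q0}.
Read '0': q0→{q3}; now {q3}.
Read '1': q3→{q3}; now {q3}.
No reachable set along the way intersects F.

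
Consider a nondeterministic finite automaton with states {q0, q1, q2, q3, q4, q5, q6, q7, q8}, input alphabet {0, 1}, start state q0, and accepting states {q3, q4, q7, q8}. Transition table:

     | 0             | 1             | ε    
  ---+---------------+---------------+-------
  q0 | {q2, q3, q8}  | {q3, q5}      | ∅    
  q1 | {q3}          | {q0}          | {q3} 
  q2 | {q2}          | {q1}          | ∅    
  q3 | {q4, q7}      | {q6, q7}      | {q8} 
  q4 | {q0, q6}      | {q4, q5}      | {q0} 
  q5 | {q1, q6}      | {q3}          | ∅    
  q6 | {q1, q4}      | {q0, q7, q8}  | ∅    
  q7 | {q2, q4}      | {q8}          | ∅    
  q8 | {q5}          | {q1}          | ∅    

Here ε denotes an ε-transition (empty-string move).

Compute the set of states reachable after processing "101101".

{q0, q1, q3, q4, q5, q6, q7, q8}

Start in {q0}.
Read '1': {q0} → {q3, q5, q8}.
Read '0': {q3, q5, q8} → {q0, q1, q3, q4, q5, q6, q7, q8}.
Read '1': {q0, q1, q3, q4, q5, q6, q7, q8} → {q0, q1, q3, q4, q5, q6, q7, q8}.
Read '1': {q0, q1, q3, q4, q5, q6, q7, q8} → {q0, q1, q3, q4, q5, q6, q7, q8}.
Read '0': {q0, q1, q3, q4, q5, q6, q7, q8} → {q0, q1, q2, q3, q4, q5, q6, q7, q8}.
Read '1': {q0, q1, q2, q3, q4, q5, q6, q7, q8} → {q0, q1, q3, q4, q5, q6, q7, q8}.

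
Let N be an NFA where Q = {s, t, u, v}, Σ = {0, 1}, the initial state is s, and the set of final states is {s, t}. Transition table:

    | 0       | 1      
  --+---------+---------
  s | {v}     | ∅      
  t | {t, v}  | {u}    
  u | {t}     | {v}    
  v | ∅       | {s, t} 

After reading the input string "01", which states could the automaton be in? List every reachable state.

Start in {s}.
Read '0': s→{v}; now {v}.
Read '1': v→{s, t}; now {s, t}.

{s, t}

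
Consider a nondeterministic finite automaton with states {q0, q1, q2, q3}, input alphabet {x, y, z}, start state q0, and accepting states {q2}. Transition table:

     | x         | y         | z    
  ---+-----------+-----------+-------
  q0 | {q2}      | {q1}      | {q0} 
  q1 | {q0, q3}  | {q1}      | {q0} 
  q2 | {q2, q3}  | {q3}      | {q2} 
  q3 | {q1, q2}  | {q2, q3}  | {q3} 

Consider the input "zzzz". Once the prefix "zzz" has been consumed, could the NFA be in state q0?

Yes

Start in {q0}.
Read 'z': q0→{q0}; now {q0}.
Read 'z': q0→{q0}; now {q0}.
Read 'z': q0→{q0}; now {q0}.
State q0 is in {q0}.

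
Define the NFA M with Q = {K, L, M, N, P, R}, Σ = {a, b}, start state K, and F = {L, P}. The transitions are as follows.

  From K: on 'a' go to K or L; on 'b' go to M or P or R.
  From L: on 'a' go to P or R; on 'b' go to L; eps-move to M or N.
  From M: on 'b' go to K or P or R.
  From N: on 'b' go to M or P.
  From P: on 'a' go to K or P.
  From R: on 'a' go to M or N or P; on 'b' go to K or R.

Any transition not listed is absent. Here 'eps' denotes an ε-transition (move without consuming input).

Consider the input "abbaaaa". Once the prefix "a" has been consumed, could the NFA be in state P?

Start in {K}.
Read 'a': {K} → {K, L, M, N}.
State P is not in {K, L, M, N}.

No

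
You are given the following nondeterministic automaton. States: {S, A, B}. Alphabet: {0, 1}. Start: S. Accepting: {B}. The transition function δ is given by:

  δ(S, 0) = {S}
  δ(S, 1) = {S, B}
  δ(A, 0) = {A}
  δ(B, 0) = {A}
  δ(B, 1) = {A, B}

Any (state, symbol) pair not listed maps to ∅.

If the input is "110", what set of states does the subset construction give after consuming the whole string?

Start in {S}.
Read '1': {S} → {S, B}.
Read '1': {S, B} → {S, A, B}.
Read '0': {S, A, B} → {S, A}.

{S, A}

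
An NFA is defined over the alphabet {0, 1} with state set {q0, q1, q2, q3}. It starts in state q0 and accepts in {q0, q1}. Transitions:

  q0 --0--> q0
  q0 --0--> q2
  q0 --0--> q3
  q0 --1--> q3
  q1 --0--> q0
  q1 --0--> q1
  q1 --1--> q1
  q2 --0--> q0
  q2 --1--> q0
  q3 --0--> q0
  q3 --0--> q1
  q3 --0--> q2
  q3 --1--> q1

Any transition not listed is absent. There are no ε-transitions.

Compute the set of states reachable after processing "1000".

{q0, q1, q2, q3}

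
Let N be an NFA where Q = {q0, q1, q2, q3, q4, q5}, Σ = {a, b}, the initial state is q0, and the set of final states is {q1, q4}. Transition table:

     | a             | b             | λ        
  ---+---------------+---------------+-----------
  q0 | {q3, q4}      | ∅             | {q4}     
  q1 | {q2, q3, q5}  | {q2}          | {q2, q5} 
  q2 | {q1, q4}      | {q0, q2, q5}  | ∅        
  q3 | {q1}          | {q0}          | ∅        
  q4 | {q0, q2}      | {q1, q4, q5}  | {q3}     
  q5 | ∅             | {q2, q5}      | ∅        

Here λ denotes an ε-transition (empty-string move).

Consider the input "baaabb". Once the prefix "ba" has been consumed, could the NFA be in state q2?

Yes

Start: ε-closure({q0}) = {q0, q3, q4}.
Read 'b': {q0, q3, q4} → {q0, q1, q2, q3, q4, q5}.
Read 'a': {q0, q1, q2, q3, q4, q5} → {q0, q1, q2, q3, q4, q5}.
State q2 is in {q0, q1, q2, q3, q4, q5}.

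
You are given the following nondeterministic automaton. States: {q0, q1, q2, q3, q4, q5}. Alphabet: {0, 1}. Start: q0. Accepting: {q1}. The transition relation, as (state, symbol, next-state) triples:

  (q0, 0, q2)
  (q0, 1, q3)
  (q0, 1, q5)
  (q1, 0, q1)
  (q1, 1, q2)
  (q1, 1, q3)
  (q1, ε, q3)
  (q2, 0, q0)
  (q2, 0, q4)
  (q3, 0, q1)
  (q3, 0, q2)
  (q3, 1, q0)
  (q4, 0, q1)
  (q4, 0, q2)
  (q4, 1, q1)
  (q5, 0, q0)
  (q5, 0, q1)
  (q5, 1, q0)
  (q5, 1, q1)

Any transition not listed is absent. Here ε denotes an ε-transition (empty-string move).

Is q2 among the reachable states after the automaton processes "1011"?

No

Start in {q0}.
Read '1': {q0} → {q3, q5}.
Read '0': {q3, q5} → {q0, q1, q2, q3}.
Read '1': {q0, q1, q2, q3} → {q0, q2, q3, q5}.
Read '1': {q0, q2, q3, q5} → {q0, q1, q3, q5}.
State q2 is not in {q0, q1, q3, q5}.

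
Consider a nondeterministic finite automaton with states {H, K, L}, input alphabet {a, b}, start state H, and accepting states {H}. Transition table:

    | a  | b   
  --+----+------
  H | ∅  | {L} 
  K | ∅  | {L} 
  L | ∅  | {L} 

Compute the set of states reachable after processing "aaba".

∅

Start in {H}.
Read 'a': {H} → ∅.
The set is empty and remains empty for the remaining 3 symbols.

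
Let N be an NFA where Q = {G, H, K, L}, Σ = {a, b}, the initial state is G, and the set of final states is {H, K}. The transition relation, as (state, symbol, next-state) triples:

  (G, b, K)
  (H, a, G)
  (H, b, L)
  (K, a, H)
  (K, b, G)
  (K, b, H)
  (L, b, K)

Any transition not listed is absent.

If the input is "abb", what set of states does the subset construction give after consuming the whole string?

∅

Start in {G}.
Read 'a': {G} → ∅.
The set is empty and remains empty for the remaining 2 symbols.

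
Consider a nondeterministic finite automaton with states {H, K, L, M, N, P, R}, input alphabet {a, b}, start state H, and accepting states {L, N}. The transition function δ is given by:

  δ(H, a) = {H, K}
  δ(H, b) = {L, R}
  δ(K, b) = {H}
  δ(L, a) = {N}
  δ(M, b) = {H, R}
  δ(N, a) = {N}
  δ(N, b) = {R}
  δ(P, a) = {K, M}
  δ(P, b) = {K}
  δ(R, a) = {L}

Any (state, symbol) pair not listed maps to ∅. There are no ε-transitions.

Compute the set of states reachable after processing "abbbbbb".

Start in {H}.
Read 'a': {H} → {H, K}.
Read 'b': {H, K} → {H, L, R}.
Read 'b': {H, L, R} → {L, R}.
Read 'b': {L, R} → ∅.
The set is empty and remains empty for the remaining 3 symbols.

∅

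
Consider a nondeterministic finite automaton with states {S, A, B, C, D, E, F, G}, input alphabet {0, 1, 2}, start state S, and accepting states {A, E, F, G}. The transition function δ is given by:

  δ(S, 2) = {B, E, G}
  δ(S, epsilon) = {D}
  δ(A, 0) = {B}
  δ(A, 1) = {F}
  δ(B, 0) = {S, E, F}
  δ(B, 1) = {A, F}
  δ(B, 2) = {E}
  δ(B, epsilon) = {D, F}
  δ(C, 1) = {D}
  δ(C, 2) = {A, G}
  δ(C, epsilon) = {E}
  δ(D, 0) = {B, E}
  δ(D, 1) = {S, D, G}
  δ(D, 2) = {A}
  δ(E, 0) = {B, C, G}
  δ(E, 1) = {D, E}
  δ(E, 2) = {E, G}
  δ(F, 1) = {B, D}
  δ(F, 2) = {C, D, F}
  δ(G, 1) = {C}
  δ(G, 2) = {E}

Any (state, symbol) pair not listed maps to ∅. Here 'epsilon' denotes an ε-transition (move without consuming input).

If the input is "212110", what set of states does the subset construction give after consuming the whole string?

Start: ε-closure({S}) = {S, D}.
Read '2': S→{B, E, G}, D→{A}; union {A, B, E, G}; ε-closure = {A, B, D, E, F, G}.
Read '1': A→{F}, B→{A, F}, D→{S, D, G}, E→{D, E}, F→{B, D}, G→{C}; now {S, A, B, C, D, E, F, G}.
Read '2': S→{B, E, G}, A→∅, B→{E}, C→{A, G}, D→{A}, E→{E, G}, F→{C, D, F}, G→{E}; now {A, B, C, D, E, F, G}.
Read '1': A→{F}, B→{A, F}, C→{D}, D→{S, D, G}, E→{D, E}, F→{B, D}, G→{C}; now {S, A, B, C, D, E, F, G}.
Read '1': S→∅, A→{F}, B→{A, F}, C→{D}, D→{S, D, G}, E→{D, E}, F→{B, D}, G→{C}; now {S, A, B, C, D, E, F, G}.
Read '0': S→∅, A→{B}, B→{S, E, F}, C→∅, D→{B, E}, E→{B, C, G}, F→∅, G→∅; union {S, B, C, E, F, G}; ε-closure = {S, B, C, D, E, F, G}.

{S, B, C, D, E, F, G}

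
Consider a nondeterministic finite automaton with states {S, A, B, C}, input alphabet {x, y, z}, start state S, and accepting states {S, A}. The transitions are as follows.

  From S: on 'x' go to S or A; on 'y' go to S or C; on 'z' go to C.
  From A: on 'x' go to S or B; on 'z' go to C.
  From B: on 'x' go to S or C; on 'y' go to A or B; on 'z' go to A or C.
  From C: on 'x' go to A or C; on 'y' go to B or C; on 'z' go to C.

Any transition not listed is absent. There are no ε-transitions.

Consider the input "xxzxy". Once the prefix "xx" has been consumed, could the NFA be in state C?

No

Start in {S}.
Read 'x': {S} → {S, A}.
Read 'x': {S, A} → {S, A, B}.
State C is not in {S, A, B}.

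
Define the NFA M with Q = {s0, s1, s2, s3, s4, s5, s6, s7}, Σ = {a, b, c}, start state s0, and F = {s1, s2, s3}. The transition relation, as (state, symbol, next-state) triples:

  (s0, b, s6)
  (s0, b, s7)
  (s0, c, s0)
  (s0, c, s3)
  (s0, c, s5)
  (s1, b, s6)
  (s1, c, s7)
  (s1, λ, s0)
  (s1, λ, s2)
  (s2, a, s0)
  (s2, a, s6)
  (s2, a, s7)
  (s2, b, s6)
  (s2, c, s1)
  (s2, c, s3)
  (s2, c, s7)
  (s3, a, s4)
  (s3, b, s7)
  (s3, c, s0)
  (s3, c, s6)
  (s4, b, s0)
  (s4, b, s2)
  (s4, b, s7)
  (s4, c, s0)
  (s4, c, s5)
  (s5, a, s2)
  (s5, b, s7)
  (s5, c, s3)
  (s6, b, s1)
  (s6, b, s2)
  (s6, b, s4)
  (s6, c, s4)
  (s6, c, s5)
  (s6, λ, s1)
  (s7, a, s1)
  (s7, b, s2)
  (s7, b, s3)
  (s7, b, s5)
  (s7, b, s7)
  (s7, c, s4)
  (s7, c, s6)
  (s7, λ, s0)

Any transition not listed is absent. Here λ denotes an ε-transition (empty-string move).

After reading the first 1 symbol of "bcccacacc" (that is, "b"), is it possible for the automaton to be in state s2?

Start in {s0}.
Read 'b': s0→{s6, s7}; union {s6, s7}; ε-closure = {s0, s1, s2, s6, s7}.
State s2 is in {s0, s1, s2, s6, s7}.

Yes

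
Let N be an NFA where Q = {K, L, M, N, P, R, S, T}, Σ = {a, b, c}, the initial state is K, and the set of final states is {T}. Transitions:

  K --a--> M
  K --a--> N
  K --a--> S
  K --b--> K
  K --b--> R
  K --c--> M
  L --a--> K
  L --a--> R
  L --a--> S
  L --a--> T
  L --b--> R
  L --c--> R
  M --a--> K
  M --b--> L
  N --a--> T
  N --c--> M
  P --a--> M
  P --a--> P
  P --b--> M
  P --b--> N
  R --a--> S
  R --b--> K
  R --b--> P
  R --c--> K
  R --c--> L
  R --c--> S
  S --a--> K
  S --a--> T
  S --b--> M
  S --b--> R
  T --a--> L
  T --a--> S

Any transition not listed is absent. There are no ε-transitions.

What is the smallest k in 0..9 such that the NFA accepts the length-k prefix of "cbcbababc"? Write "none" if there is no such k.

7

Start in {K}.
Read 'c': K→{M}; now {M}.
Read 'b': M→{L}; now {L}.
Read 'c': L→{R}; now {R}.
Read 'b': R→{K, P}; now {K, P}.
Read 'a': K→{M, N, S}, P→{M, P}; now {M, N, P, S}.
Read 'b': M→{L}, N→∅, P→{M, N}, S→{M, R}; now {L, M, N, R}.
Read 'a': L→{K, R, S, T}, M→{K}, N→{T}, R→{S}; now {K, R, S, T}.
None of the earlier sets intersect F, but {K, R, S, T} does.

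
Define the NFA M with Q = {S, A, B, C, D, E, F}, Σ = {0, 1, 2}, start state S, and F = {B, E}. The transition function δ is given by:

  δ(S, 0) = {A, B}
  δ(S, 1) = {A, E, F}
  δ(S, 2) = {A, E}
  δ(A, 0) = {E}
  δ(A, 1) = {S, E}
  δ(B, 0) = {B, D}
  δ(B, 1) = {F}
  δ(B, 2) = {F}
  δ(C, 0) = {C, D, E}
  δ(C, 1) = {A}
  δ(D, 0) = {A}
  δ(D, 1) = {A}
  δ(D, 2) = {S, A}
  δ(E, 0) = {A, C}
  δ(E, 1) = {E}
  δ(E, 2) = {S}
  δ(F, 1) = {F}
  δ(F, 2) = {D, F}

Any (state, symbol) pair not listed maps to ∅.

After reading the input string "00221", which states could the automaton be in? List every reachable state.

Start in {S}.
Read '0': S→{A, B}; now {A, B}.
Read '0': A→{E}, B→{B, D}; now {B, D, E}.
Read '2': B→{F}, D→{S, A}, E→{S}; now {S, A, F}.
Read '2': S→{A, E}, A→∅, F→{D, F}; now {A, D, E, F}.
Read '1': A→{S, E}, D→{A}, E→{E}, F→{F}; now {S, A, E, F}.

{S, A, E, F}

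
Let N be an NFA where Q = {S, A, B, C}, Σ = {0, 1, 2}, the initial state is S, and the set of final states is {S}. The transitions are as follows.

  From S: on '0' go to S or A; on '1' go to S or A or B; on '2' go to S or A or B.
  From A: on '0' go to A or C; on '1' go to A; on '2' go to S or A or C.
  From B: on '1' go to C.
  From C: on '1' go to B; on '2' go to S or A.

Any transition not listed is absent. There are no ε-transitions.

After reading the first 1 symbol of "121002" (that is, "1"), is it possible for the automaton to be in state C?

No

Start in {S}.
Read '1': {S} → {S, A, B}.
State C is not in {S, A, B}.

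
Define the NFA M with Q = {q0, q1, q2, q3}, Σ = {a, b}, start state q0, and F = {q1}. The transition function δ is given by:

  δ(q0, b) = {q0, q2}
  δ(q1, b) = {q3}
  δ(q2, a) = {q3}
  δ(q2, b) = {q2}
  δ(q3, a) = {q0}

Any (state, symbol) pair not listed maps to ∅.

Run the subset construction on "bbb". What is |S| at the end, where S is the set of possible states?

2

Start in {q0}.
Read 'b': {q0} → {q0, q2}.
Read 'b': {q0, q2} → {q0, q2}.
Read 'b': {q0, q2} → {q0, q2}.
That set has 2 states.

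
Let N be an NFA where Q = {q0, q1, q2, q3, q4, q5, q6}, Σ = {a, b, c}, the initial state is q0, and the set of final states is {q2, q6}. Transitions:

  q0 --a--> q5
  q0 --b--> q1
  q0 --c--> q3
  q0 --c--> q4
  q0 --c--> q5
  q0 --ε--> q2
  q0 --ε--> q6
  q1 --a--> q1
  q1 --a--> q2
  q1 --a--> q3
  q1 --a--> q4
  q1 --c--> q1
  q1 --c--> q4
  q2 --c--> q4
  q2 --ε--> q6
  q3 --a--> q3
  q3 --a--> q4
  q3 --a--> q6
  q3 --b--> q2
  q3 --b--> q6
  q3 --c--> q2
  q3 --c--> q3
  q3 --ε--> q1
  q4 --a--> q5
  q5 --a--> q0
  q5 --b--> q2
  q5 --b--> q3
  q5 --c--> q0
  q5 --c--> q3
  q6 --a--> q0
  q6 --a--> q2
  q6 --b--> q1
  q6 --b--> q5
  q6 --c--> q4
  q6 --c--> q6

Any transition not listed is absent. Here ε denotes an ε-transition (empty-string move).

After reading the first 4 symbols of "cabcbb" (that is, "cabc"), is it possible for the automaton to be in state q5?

Start: ε-closure({q0}) = {q0, q2, q6}.
Read 'c': q0→{q3, q4, q5}, q2→{q4}, q6→{q4, q6}; union {q3, q4, q5, q6}; ε-closure = {q1, q3, q4, q5, q6}.
Read 'a': q1→{q1, q2, q3, q4}, q3→{q3, q4, q6}, q4→{q5}, q5→{q0}, q6→{q0, q2}; now {q0, q1, q2, q3, q4, q5, q6}.
Read 'b': q0→{q1}, q1→∅, q2→∅, q3→{q2, q6}, q4→∅, q5→{q2, q3}, q6→{q1, q5}; now {q1, q2, q3, q5, q6}.
Read 'c': q1→{q1, q4}, q2→{q4}, q3→{q2, q3}, q5→{q0, q3}, q6→{q4, q6}; now {q0, q1, q2, q3, q4, q6}.
State q5 is not in {q0, q1, q2, q3, q4, q6}.

No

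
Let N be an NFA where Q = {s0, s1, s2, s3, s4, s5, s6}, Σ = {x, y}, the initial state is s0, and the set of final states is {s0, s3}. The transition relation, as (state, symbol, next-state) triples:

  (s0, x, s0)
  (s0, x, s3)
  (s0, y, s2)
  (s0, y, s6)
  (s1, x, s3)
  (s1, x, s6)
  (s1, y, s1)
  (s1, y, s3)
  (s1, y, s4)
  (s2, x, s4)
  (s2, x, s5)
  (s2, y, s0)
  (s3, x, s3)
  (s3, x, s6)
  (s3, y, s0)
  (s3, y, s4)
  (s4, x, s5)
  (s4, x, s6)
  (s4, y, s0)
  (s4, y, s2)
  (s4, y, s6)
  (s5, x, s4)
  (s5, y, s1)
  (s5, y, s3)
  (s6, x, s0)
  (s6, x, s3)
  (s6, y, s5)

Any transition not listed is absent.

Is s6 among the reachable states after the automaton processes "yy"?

No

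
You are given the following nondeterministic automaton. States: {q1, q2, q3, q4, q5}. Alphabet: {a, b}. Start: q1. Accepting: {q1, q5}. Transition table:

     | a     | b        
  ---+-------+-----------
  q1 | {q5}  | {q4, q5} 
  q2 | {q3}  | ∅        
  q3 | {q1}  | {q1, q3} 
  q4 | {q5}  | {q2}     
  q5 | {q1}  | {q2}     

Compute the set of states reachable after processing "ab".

Start in {q1}.
Read 'a': {q1} → {q5}.
Read 'b': {q5} → {q2}.

{q2}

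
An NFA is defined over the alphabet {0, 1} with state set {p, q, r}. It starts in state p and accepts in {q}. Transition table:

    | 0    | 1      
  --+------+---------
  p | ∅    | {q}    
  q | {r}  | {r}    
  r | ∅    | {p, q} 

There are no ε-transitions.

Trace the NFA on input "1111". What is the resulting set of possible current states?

{q, r}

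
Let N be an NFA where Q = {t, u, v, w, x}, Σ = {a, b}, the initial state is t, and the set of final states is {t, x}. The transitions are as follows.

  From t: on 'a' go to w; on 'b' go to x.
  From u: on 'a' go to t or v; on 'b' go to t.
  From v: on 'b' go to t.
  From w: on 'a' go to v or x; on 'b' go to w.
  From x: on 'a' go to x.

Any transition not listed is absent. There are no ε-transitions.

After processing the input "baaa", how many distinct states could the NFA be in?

1

Start in {t}.
Read 'b': {t} → {x}.
Read 'a': {x} → {x}.
Read 'a': {x} → {x}.
Read 'a': {x} → {x}.
That set has 1 state.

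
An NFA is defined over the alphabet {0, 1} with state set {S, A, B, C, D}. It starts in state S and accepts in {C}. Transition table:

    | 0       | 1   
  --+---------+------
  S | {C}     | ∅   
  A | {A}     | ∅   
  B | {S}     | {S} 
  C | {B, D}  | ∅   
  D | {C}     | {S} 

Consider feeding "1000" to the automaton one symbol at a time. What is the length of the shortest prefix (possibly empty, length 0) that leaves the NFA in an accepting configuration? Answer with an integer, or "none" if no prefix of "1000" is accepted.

none

Start in {S}.
Read '1': S→∅; now ∅.
The set is empty and remains empty for the remaining 3 symbols.
No reachable set along the way intersects F.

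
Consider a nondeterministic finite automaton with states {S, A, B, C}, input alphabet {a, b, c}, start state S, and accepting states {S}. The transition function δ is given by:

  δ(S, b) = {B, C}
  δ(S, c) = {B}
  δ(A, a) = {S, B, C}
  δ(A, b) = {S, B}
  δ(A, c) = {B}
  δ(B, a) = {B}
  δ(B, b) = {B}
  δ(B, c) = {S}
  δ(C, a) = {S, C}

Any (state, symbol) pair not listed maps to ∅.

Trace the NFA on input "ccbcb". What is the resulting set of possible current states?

{B, C}

Start in {S}.
Read 'c': S→{B}; now {B}.
Read 'c': B→{S}; now {S}.
Read 'b': S→{B, C}; now {B, C}.
Read 'c': B→{S}, C→∅; now {S}.
Read 'b': S→{B, C}; now {B, C}.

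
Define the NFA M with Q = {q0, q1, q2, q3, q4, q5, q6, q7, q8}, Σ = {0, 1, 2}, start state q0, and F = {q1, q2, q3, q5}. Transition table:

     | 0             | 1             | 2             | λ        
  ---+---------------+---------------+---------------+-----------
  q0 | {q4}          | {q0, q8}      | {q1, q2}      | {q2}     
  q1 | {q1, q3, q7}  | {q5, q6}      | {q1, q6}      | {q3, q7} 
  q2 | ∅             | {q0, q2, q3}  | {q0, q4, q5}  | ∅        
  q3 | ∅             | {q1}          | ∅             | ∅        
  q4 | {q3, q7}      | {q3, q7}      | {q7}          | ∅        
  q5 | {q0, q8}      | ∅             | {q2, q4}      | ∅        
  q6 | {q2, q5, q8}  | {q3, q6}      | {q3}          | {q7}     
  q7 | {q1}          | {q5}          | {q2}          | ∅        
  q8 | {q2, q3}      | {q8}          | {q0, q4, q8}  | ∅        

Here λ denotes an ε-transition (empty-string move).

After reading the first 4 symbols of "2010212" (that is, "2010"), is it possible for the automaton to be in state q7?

Yes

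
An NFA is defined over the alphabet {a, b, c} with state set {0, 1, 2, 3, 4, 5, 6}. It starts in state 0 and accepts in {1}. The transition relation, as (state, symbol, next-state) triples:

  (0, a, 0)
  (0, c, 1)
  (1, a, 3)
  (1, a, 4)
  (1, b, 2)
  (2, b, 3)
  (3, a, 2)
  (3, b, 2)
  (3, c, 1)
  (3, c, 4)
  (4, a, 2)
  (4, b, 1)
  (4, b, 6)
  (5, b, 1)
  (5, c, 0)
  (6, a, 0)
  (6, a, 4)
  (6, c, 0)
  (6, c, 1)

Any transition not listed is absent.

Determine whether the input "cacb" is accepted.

Yes

Start in {0}.
Read 'c': 0→{1}; now {1}.
Read 'a': 1→{3, 4}; now {3, 4}.
Read 'c': 3→{1, 4}, 4→∅; now {1, 4}.
Read 'b': 1→{2}, 4→{1, 6}; now {1, 2, 6}.
The final set {1, 2, 6} contains the accepting state 1.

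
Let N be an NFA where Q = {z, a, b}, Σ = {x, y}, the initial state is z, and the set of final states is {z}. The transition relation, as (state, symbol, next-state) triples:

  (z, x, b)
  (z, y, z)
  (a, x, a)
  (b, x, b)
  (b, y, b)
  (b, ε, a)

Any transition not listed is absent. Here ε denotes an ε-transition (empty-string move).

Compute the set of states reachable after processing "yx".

Start in {z}.
Read 'y': {z} → {z}.
Read 'x': {z} → {a, b}.

{a, b}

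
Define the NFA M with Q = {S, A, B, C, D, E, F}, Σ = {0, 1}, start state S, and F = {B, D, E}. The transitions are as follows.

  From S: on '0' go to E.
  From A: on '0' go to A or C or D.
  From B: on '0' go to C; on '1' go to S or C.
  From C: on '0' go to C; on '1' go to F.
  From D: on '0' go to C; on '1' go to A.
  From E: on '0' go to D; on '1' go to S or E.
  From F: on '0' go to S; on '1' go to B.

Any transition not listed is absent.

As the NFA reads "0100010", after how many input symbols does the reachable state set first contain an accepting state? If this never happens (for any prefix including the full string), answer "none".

1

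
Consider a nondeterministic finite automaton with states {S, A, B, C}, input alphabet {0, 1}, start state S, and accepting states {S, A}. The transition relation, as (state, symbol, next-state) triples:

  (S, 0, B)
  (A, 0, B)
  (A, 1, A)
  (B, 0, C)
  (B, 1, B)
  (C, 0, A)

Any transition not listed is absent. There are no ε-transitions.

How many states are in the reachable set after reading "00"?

1

Start in {S}.
Read '0': {S} → {B}.
Read '0': {B} → {C}.
That set has 1 state.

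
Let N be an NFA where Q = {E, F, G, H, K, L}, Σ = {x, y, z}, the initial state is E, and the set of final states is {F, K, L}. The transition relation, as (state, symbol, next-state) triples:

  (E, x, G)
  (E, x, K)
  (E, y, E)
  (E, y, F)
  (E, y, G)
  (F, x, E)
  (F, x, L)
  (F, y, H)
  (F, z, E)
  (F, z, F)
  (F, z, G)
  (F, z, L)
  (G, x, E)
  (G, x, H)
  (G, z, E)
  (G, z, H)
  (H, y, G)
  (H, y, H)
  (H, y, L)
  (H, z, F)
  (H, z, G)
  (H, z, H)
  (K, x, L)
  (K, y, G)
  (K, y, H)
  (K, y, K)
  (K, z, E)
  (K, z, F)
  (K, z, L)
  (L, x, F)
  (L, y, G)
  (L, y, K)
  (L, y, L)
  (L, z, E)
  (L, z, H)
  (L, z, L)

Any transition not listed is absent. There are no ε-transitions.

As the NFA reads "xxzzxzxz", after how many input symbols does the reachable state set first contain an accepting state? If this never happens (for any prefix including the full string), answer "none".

1

Start in {E}.
Read 'x': E→{G, K}; now {G, K}.
None of the earlier sets intersect F, but {G, K} does.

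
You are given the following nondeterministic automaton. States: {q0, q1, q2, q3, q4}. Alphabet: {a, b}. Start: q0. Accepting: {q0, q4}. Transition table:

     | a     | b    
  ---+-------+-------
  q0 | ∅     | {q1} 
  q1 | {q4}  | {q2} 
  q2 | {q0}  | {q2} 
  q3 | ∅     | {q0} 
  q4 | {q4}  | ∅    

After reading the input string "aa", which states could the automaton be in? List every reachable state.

Start in {q0}.
Read 'a': q0→∅; now ∅.
The set is empty and remains empty for the remaining 1 symbol.

∅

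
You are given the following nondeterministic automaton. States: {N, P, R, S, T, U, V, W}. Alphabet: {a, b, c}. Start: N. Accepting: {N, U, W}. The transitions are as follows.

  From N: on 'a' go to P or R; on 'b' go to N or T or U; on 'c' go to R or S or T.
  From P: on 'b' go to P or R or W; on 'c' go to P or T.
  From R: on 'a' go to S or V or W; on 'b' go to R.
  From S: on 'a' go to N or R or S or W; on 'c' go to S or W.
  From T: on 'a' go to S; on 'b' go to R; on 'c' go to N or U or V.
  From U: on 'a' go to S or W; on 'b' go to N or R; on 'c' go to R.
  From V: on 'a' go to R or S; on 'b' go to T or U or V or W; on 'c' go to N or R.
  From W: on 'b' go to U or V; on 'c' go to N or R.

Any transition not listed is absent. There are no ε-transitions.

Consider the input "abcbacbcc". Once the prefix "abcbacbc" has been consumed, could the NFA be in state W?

Start in {N}.
Read 'a': N→{P, R}; now {P, R}.
Read 'b': P→{P, R, W}, R→{R}; now {P, R, W}.
Read 'c': P→{P, T}, R→∅, W→{N, R}; now {N, P, R, T}.
Read 'b': N→{N, T, U}, P→{P, R, W}, R→{R}, T→{R}; now {N, P, R, T, U, W}.
Read 'a': N→{P, R}, P→∅, R→{S, V, W}, T→{S}, U→{S, W}, W→∅; now {P, R, S, V, W}.
Read 'c': P→{P, T}, R→∅, S→{S, W}, V→{N, R}, W→{N, R}; now {N, P, R, S, T, W}.
Read 'b': N→{N, T, U}, P→{P, R, W}, R→{R}, S→∅, T→{R}, W→{U, V}; now {N, P, R, T, U, V, W}.
Read 'c': N→{R, S, T}, P→{P, T}, R→∅, T→{N, U, V}, U→{R}, V→{N, R}, W→{N, R}; now {N, P, R, S, T, U, V}.
State W is not in {N, P, R, S, T, U, V}.

No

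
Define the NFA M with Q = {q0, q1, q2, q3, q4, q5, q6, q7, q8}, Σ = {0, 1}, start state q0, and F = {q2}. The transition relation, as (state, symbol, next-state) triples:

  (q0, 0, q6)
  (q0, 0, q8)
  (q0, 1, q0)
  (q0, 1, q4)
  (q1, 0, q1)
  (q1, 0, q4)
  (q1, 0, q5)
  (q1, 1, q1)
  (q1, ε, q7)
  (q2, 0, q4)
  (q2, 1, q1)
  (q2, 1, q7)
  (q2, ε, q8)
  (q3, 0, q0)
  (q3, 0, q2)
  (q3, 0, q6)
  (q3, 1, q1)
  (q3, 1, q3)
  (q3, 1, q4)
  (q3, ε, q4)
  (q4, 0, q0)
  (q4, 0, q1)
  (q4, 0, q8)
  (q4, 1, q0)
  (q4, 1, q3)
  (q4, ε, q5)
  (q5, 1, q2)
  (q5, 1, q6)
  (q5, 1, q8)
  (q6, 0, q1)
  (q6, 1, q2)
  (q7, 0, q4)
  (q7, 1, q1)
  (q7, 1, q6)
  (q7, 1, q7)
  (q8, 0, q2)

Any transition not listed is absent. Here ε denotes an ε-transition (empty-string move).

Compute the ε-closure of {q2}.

Begin with {q2}.
ε-move q2 → q8; add q8.

{q2, q8}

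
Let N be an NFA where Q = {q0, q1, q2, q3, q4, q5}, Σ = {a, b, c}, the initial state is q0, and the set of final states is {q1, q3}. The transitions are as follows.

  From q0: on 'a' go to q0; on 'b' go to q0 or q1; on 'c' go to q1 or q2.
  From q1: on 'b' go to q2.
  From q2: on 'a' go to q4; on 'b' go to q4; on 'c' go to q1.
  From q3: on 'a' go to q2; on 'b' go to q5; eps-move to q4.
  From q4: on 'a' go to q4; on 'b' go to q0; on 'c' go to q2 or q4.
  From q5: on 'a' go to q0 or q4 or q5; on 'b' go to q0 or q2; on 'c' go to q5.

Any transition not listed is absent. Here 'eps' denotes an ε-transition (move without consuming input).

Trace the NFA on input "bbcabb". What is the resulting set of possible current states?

Start in {q0}.
Read 'b': q0→{q0, q1}; now {q0, q1}.
Read 'b': q0→{q0, q1}, q1→{q2}; now {q0, q1, q2}.
Read 'c': q0→{q1, q2}, q1→∅, q2→{q1}; now {q1, q2}.
Read 'a': q1→∅, q2→{q4}; now {q4}.
Read 'b': q4→{q0}; now {q0}.
Read 'b': q0→{q0, q1}; now {q0, q1}.

{q0, q1}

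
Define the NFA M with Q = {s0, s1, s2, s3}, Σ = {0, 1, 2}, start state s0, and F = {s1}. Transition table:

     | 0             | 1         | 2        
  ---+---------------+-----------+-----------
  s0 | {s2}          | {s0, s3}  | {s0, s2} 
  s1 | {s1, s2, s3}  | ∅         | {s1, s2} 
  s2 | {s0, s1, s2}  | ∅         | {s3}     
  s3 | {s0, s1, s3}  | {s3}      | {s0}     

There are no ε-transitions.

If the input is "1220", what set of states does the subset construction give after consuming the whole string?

{s0, s1, s2, s3}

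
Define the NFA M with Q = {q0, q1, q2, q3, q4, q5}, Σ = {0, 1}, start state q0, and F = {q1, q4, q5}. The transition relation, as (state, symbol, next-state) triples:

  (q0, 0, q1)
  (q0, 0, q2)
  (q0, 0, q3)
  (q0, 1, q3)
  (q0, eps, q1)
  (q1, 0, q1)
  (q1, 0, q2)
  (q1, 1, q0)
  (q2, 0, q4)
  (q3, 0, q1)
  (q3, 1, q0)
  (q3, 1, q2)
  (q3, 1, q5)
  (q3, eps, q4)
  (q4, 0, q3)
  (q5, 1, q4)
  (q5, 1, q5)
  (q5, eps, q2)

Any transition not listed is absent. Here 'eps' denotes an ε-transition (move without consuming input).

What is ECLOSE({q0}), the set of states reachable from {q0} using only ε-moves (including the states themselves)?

{q0, q1}

Begin with {q0}.
ε-move q0 → q1; add q1.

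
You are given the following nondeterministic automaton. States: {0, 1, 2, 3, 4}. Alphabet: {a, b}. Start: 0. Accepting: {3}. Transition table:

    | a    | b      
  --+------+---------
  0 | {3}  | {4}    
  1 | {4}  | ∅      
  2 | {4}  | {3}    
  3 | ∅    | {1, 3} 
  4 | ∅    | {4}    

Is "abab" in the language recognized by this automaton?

No

Start in {0}.
Read 'a': 0→{3}; now {3}.
Read 'b': 3→{1, 3}; now {1, 3}.
Read 'a': 1→{4}, 3→∅; now {4}.
Read 'b': 4→{4}; now {4}.
The final set {4} contains no accepting state.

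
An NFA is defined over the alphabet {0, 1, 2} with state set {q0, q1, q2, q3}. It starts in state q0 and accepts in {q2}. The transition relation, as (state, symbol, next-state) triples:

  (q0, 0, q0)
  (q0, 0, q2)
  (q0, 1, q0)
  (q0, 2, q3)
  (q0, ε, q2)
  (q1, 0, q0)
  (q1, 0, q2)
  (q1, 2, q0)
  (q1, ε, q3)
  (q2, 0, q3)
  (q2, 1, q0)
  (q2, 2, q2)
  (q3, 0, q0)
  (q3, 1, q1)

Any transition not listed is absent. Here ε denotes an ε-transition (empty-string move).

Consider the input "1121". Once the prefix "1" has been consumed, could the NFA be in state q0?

Start: ε-closure({q0}) = {q0, q2}.
Read '1': q0→{q0}, q2→{q0}; union {q0}; ε-closure = {q0, q2}.
State q0 is in {q0, q2}.

Yes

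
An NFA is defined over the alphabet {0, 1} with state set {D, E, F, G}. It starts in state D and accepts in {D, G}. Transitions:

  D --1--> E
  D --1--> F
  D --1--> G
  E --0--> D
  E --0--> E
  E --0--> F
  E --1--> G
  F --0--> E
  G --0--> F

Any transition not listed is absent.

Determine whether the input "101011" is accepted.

Yes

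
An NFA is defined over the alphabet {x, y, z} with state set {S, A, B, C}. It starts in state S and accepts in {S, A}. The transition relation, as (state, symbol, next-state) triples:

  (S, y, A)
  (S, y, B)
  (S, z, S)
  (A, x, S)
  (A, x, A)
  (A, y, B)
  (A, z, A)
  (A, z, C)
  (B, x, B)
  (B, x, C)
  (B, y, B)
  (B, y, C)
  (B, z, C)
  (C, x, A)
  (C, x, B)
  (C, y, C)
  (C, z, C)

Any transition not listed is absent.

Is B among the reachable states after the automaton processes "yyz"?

Start in {S}.
Read 'y': S→{A, B}; now {A, B}.
Read 'y': A→{B}, B→{B, C}; now {B, C}.
Read 'z': B→{C}, C→{C}; now {C}.
State B is not in {C}.

No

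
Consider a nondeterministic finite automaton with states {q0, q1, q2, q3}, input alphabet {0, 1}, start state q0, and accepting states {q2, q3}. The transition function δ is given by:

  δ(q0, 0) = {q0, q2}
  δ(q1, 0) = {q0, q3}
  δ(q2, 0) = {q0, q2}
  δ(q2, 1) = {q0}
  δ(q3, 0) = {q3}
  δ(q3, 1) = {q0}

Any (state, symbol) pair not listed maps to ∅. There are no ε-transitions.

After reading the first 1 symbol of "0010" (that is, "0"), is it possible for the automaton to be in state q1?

Start in {q0}.
Read '0': {q0} → {q0, q2}.
State q1 is not in {q0, q2}.

No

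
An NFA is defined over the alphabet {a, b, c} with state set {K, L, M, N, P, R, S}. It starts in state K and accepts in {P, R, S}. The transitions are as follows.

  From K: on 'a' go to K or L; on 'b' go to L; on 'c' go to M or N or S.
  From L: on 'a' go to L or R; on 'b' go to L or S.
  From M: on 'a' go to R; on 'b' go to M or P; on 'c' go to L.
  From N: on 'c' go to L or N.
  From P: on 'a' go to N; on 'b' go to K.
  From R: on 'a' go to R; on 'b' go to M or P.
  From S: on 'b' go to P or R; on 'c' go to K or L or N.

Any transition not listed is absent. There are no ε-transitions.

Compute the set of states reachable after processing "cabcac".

Start in {K}.
Read 'c': {K} → {M, N, S}.
Read 'a': {M, N, S} → {R}.
Read 'b': {R} → {M, P}.
Read 'c': {M, P} → {L}.
Read 'a': {L} → {L, R}.
Read 'c': {L, R} → ∅.

∅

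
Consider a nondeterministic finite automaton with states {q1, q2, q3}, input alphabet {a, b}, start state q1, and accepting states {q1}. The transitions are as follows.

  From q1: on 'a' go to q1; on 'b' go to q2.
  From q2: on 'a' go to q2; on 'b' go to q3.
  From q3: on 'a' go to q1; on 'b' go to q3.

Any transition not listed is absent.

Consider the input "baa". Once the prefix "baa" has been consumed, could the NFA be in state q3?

No

Start in {q1}.
Read 'b': q1→{q2}; now {q2}.
Read 'a': q2→{q2}; now {q2}.
Read 'a': q2→{q2}; now {q2}.
State q3 is not in {q2}.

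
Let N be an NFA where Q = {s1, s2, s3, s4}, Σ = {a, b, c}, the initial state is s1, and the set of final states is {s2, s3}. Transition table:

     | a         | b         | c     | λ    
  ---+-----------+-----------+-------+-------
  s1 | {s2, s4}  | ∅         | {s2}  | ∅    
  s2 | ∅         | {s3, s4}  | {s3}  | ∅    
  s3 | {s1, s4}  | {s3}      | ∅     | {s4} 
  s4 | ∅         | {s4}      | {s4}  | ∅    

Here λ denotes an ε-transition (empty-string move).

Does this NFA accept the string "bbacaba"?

Start in {s1}.
Read 'b': {s1} → ∅.
The set is empty and remains empty for the remaining 6 symbols.
The final set ∅ contains no accepting state.

No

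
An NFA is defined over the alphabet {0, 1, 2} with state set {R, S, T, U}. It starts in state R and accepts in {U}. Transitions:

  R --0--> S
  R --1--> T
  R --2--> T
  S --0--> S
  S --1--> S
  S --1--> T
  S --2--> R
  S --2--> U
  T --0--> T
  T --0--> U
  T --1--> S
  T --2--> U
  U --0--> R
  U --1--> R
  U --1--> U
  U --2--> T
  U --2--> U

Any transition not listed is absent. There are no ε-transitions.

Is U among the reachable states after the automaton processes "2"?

Start in {R}.
Read '2': {R} → {T}.
State U is not in {T}.

No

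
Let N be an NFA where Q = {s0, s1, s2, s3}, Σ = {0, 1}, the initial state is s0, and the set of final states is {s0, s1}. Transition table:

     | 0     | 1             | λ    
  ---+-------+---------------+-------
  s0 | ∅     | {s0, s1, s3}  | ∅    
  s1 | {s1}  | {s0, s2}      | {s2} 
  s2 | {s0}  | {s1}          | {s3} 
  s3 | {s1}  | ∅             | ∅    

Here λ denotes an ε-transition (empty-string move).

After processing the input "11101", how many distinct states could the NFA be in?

Start in {s0}.
Read '1': {s0} → {s0, s1, s2, s3}.
Read '1': {s0, s1, s2, s3} → {s0, s1, s2, s3}.
Read '1': {s0, s1, s2, s3} → {s0, s1, s2, s3}.
Read '0': {s0, s1, s2, s3} → {s0, s1, s2, s3}.
Read '1': {s0, s1, s2, s3} → {s0, s1, s2, s3}.
That set has 4 states.

4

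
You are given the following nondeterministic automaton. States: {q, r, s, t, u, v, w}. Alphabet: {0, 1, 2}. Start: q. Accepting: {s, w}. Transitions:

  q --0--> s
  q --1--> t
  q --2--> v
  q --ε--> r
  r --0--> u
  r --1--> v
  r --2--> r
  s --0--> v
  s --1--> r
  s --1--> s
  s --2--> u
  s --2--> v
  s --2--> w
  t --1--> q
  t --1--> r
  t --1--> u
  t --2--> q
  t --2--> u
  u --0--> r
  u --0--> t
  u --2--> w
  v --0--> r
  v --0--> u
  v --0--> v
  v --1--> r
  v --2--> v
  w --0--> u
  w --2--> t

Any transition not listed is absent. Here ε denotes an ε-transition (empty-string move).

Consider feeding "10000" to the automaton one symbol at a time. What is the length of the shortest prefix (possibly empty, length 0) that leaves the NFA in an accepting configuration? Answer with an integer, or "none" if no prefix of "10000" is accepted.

Start: ε-closure({q}) = {q, r}.
Read '1': {q, r} → {t, v}.
Read '0': {t, v} → {r, u, v}.
Read '0': {r, u, v} → {r, t, u, v}.
Read '0': {r, t, u, v} → {r, t, u, v}.
Read '0': {r, t, u, v} → {r, t, u, v}.
No reachable set along the way intersects F.

none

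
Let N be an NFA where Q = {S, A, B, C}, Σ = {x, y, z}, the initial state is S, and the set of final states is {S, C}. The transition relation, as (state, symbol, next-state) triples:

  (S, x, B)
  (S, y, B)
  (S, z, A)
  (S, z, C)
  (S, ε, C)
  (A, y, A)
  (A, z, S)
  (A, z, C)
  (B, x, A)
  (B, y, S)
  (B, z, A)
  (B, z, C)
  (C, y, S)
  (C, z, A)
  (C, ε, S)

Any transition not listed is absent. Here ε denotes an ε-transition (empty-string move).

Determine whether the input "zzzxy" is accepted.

Start: ε-closure({S}) = {S, C}.
Read 'z': S→{A, C}, C→{A}; union {A, C}; ε-closure = {S, A, C}.
Read 'z': S→{A, C}, A→{S, C}, C→{A}; now {S, A, C}.
Read 'z': S→{A, C}, A→{S, C}, C→{A}; now {S, A, C}.
Read 'x': S→{B}, A→∅, C→∅; now {B}.
Read 'y': B→{S}; union {S}; ε-closure = {S, C}.
The final set {S, C} contains the accepting states S, C.

Yes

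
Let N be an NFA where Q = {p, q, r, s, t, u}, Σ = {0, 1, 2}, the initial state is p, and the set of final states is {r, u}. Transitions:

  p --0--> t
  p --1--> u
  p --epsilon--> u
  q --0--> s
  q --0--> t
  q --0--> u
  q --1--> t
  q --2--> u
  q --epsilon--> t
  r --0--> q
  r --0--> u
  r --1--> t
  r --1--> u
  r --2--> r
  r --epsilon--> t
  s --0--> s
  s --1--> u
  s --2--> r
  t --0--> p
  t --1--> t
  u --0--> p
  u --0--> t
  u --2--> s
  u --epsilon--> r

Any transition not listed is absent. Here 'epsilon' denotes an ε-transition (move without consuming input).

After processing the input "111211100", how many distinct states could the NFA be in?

Start: ε-closure({p}) = {p, r, t, u}.
Read '1': p→{u}, r→{t, u}, t→{t}, u→∅; union {t, u}; ε-closure = {r, t, u}.
Read '1': r→{t, u}, t→{t}, u→∅; union {t, u}; ε-closure = {r, t, u}.
Read '1': r→{t, u}, t→{t}, u→∅; union {t, u}; ε-closure = {r, t, u}.
Read '2': r→{r}, t→∅, u→{s}; union {r, s}; ε-closure = {r, s, t}.
Read '1': r→{t, u}, s→{u}, t→{t}; union {t, u}; ε-closure = {r, t, u}.
Read '1': r→{t, u}, t→{t}, u→∅; union {t, u}; ε-closure = {r, t, u}.
Read '1': r→{t, u}, t→{t}, u→∅; union {t, u}; ε-closure = {r, t, u}.
Read '0': r→{q, u}, t→{p}, u→{p, t}; union {p, q, t, u}; ε-closure = {p, q, r, t, u}.
Read '0': p→{t}, q→{s, t, u}, r→{q, u}, t→{p}, u→{p, t}; union {p, q, s, t, u}; ε-closure = {p, q, r, s, t, u}.
That set has 6 states.

6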